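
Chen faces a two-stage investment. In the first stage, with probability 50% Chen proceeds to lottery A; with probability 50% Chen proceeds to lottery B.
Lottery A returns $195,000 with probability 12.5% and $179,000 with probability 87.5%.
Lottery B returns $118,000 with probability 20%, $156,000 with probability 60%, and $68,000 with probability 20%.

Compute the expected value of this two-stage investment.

$155,900

EV(A) = 0.125 × 195000 + 0.875 × 179000 = 24375 + 156625 = 181000
EV(B) = 0.2 × 118000 + 0.6 × 156000 + 0.2 × 68000 = 23600 + 93600 + 13600 = 130800
Overall = 0.5 × 181000 + 0.5 × 130800 = 90500 + 65400 = 155900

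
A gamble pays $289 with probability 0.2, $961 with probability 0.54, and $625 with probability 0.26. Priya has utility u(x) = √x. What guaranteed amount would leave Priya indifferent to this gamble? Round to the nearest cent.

$709.69

E[u] = 0.2·√289 + 0.54·√961 + 0.26·√625 = 0.2·17 + 0.54·31 + 0.26·25 = 26.64
CE = (26.64)² = 709.6896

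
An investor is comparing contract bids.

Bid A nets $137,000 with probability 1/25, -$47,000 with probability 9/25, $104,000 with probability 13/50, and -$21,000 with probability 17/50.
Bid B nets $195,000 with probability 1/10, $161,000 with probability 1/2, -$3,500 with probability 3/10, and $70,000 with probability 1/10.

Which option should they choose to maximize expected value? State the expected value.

Bid B ($105,950)

Bid A = 1/25 × 137000 + 9/25 × (-47000) + 13/50 × 104000 + 17/50 × (-21000) = 5480 − 16920 + 27040 − 7140 = 8460
Bid B = 1/10 × 195000 + 1/2 × 161000 + 3/10 × (-3500) + 1/10 × 70000 = 19500 + 80500 − 1050 + 7000 = 105950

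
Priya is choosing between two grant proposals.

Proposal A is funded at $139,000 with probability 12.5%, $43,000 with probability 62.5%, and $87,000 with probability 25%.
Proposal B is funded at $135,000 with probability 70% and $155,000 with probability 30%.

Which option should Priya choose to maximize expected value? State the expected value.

Proposal A = 0.125 × 139000 + 0.625 × 43000 + 0.25 × 87000 = 17375 + 26875 + 21750 = 66000
Proposal B = 0.7 × 135000 + 0.3 × 155000 = 94500 + 46500 = 141000

Proposal B ($141,000)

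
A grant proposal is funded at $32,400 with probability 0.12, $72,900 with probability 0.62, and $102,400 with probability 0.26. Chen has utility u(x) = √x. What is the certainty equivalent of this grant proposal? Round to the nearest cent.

E[u] = 0.12·√32400 + 0.62·√72900 + 0.26·√102400 = 0.12·180 + 0.62·270 + 0.26·320 = 272.2
CE = (272.2)² = 74092.84

$74,092.84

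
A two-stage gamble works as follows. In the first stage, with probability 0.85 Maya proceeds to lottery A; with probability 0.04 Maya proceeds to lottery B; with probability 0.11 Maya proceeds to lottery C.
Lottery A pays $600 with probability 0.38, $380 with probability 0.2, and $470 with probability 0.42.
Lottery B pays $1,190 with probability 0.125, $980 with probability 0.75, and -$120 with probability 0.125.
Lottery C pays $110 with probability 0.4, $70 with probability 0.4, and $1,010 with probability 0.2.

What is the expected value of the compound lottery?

EV(A) = 0.38 × 600 + 0.2 × 380 + 0.42 × 470 = 228 + 76 + 197.4 = 501.4
EV(B) = 0.125 × 1190 + 0.75 × 980 + 0.125 × (-120) = 148.75 + 735 − 15 = 868.75
EV(C) = 0.4 × 110 + 0.4 × 70 + 0.2 × 1010 = 44 + 28 + 202 = 274
Overall = 0.85 × 501.4 + 0.04 × 868.75 + 0.11 × 274 = 426.19 + 34.75 + 30.14 = 491.08

$491.08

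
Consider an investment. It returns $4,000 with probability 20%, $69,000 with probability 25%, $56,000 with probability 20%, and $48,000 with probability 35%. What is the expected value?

$46,050

EV = 0.2 × 4000 + 0.25 × 69000 + 0.2 × 56000 + 0.35 × 48000 = 800 + 17250 + 11200 + 16800 = 46050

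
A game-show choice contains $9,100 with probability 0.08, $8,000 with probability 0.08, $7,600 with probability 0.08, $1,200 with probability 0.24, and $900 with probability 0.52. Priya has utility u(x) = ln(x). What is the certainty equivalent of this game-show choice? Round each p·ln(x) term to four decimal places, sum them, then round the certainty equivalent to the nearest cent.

E[u] = 0.08·ln(9100) + 0.08·ln(8000) + 0.08·ln(7600) + 0.24·ln(1200) + 0.52·ln(900) = 0.7293 + 0.7190 + 0.7149 + 1.7016 + 3.5372 = 7.4020
CE = e^7.4020 ≈ 1639.26

$1,639.26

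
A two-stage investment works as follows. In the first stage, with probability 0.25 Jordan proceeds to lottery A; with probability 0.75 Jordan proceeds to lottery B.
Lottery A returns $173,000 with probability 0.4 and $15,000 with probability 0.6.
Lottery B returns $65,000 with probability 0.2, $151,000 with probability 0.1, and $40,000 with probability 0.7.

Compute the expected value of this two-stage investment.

$61,625

EV(A) = 0.4 × 173000 + 0.6 × 15000 = 69200 + 9000 = 78200
EV(B) = 0.2 × 65000 + 0.1 × 151000 + 0.7 × 40000 = 13000 + 15100 + 28000 = 56100
Overall = 0.25 × 78200 + 0.75 × 56100 = 19550 + 42075 = 61625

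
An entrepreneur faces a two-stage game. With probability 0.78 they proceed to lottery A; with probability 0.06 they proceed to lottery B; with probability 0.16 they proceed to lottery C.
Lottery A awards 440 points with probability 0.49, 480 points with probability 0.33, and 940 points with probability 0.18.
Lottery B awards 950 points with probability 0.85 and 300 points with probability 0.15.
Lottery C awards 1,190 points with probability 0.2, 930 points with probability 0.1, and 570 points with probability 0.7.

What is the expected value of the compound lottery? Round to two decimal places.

591.65 points

EV(A) = 0.49 × 440 + 0.33 × 480 + 0.18 × 940 = 215.6 + 158.4 + 169.2 = 543.2
EV(B) = 0.85 × 950 + 0.15 × 300 = 807.5 + 45 = 852.5
EV(C) = 0.2 × 1190 + 0.1 × 930 + 0.7 × 570 = 238 + 93 + 399 = 730
Overall = 0.78 × 543.2 + 0.06 × 852.5 + 0.16 × 730 = 423.696 + 51.15 + 116.8 = 591.646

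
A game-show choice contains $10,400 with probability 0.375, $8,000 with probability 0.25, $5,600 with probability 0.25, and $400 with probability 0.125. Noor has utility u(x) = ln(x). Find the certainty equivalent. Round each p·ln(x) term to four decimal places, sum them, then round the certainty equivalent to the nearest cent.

$5,551.93

E[u] = 0.375·ln(10400) + 0.25·ln(8000) + 0.25·ln(5600) + 0.125·ln(400) = 3.4686 + 2.2468 + 2.1576 + 0.7489 = 8.6219
CE = e^8.6219 ≈ 5551.93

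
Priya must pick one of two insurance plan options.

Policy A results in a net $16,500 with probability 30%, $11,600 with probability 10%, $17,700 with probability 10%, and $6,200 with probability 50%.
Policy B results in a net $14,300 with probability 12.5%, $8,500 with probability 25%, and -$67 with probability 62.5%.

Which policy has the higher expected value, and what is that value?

Policy A = 0.3 × 16500 + 0.1 × 11600 + 0.1 × 17700 + 0.5 × 6200 = 4950 + 1160 + 1770 + 3100 = 10980
Policy B = 0.125 × 14300 + 0.25 × 8500 + 0.625 × (-67) = 1787.5 + 2125 − 41.875 = 3870.625

Policy A ($10,980)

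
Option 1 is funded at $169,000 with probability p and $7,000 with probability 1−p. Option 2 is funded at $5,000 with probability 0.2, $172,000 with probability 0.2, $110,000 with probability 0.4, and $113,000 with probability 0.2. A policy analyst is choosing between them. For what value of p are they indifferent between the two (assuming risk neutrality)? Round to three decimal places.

EV(Option 2) = 0.2 × 5000 + 0.2 × 172000 + 0.4 × 110000 + 0.2 × 113000 = 1000 + 34400 + 44000 + 22600 = 102000
p·169000 + (1−p)·7000 = 102000
162000p + 7000 = 102000
p = (102000 − 7000) / 162000

p = 0.586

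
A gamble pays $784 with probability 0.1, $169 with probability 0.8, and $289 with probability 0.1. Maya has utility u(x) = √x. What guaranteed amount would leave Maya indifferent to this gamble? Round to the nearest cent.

$222.01

E[u] = 0.1·√784 + 0.8·√169 + 0.1·√289 = 0.1·28 + 0.8·13 + 0.1·17 = 14.9
CE = (14.9)² = 222.01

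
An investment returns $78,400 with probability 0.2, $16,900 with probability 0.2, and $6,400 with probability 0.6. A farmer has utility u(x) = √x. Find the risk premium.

$6,000

E[u] = 0.2·√78400 + 0.2·√16900 + 0.6·√6400 = 0.2·280 + 0.2·130 + 0.6·80 = 130
CE = (130)² = 16900
Risk premium = EV − CE = 22900 − 16900 = 6000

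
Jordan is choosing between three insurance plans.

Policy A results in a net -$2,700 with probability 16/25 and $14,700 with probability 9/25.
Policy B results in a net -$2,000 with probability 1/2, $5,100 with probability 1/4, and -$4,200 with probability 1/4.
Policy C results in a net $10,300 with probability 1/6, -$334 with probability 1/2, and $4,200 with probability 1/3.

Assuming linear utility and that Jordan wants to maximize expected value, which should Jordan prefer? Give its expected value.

Policy A = 16/25 × (-2700) + 9/25 × 14700 = -1728 + 5292 = 3564
Policy B = 1/2 × (-2000) + 1/4 × 5100 + 1/4 × (-4200) = -1000 + 1275 − 1050 = -775
Policy C = 1/6 × 10300 + 1/2 × (-334) + 1/3 × 4200 = 1716.6667 − 167 + 1400 = 2949.6667

Policy A ($3,564)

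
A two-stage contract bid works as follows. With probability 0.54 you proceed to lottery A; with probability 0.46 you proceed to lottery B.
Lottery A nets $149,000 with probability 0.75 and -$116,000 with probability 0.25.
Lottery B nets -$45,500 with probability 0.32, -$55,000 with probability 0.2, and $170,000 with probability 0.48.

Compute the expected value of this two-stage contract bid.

$70,463.40

EV(A) = 0.75 × 149000 + 0.25 × (-116000) = 111750 − 29000 = 82750
EV(B) = 0.32 × (-45500) + 0.2 × (-55000) + 0.48 × 170000 = -14560 − 11000 + 81600 = 56040
Overall = 0.54 × 82750 + 0.46 × 56040 = 44685 + 25778.4 = 70463.4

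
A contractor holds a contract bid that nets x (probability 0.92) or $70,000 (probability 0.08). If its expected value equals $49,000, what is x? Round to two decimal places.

0.92·x + 0.08·70000 = 49000
0.92·x = 49000 − 5600 = 43400
x = 43400 / 0.92 = 47173.9130

x = $47,173.91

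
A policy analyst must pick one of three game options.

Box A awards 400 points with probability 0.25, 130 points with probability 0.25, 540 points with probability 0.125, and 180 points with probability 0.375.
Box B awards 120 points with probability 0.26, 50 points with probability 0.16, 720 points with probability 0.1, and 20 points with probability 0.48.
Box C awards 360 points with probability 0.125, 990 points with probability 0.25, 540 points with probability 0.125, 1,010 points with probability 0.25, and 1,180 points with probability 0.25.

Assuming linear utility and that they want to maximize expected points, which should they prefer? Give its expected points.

Box A = 0.25 × 400 + 0.25 × 130 + 0.125 × 540 + 0.375 × 180 = 100 + 32.5 + 67.5 + 67.5 = 267.5
Box B = 0.26 × 120 + 0.16 × 50 + 0.1 × 720 + 0.48 × 20 = 31.2 + 8 + 72 + 9.6 = 120.8
Box C = 0.125 × 360 + 0.25 × 990 + 0.125 × 540 + 0.25 × 1010 + 0.25 × 1180 = 45 + 247.5 + 67.5 + 252.5 + 295 = 907.5

Box C (907.5 points)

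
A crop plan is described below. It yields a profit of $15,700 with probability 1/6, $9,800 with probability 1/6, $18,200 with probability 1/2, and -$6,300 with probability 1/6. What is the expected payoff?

EV = 1/6 × 15700 + 1/6 × 9800 + 1/2 × 18200 + 1/6 × (-6300) = 2616.6667 + 1633.3333 + 9100 − 1050 = 12300

$12,300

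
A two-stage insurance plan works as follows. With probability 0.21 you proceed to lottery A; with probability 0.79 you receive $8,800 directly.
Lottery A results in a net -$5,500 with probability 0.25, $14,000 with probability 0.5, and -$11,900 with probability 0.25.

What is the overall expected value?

EV(A) = 0.25 × (-5500) + 0.5 × 14000 + 0.25 × (-11900) = -1375 + 7000 − 2975 = 2650
Branch B: 8800 (certain)
Overall = 0.21 × 2650 + 0.79 × 8800 = 556.5 + 6952 = 7508.5

$7,508.50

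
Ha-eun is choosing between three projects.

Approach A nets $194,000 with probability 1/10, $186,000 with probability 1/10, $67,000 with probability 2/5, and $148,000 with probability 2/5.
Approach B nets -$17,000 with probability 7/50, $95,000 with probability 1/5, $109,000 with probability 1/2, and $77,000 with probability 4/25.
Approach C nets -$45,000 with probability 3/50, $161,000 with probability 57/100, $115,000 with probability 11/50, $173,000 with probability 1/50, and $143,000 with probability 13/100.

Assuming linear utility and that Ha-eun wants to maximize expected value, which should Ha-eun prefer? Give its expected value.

Approach C ($136,420)

Approach A = 1/10 × 194000 + 1/10 × 186000 + 2/5 × 67000 + 2/5 × 148000 = 19400 + 18600 + 26800 + 59200 = 124000
Approach B = 7/50 × (-17000) + 1/5 × 95000 + 1/2 × 109000 + 4/25 × 77000 = -2380 + 19000 + 54500 + 12320 = 83440
Approach C = 3/50 × (-45000) + 57/100 × 161000 + 11/50 × 115000 + 1/50 × 173000 + 13/100 × 143000 = -2700 + 91770 + 25300 + 3460 + 18590 = 136420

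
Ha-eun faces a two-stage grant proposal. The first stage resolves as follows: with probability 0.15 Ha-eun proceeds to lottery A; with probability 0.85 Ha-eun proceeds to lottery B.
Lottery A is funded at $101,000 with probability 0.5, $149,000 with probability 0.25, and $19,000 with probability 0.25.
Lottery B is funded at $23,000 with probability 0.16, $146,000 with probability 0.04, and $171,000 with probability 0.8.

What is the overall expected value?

EV(A) = 0.5 × 101000 + 0.25 × 149000 + 0.25 × 19000 = 50500 + 37250 + 4750 = 92500
EV(B) = 0.16 × 23000 + 0.04 × 146000 + 0.8 × 171000 = 3680 + 5840 + 136800 = 146320
Overall = 0.15 × 92500 + 0.85 × 146320 = 13875 + 124372 = 138247

$138,247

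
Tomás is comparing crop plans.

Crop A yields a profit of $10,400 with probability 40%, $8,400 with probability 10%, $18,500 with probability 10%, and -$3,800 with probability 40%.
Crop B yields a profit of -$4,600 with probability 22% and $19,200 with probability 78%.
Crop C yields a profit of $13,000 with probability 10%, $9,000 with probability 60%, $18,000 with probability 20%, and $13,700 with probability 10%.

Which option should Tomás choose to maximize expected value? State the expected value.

Crop B ($13,964)

Crop A = 0.4 × 10400 + 0.1 × 8400 + 0.1 × 18500 + 0.4 × (-3800) = 4160 + 840 + 1850 − 1520 = 5330
Crop B = 0.22 × (-4600) + 0.78 × 19200 = -1012 + 14976 = 13964
Crop C = 0.1 × 13000 + 0.6 × 9000 + 0.2 × 18000 + 0.1 × 13700 = 1300 + 5400 + 3600 + 1370 = 11670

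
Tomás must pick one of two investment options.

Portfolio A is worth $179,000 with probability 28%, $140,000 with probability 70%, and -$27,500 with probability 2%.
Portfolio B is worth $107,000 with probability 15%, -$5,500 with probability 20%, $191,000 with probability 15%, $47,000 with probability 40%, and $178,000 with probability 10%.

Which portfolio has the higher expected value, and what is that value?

Portfolio A ($147,570)

Portfolio A = 0.28 × 179000 + 0.7 × 140000 + 0.02 × (-27500) = 50120 + 98000 − 550 = 147570
Portfolio B = 0.15 × 107000 + 0.2 × (-5500) + 0.15 × 191000 + 0.4 × 47000 + 0.1 × 178000 = 16050 − 1100 + 28650 + 18800 + 17800 = 80200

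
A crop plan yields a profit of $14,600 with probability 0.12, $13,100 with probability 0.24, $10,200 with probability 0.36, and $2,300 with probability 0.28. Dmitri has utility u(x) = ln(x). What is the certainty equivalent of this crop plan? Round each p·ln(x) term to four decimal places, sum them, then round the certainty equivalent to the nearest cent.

$7,452.46

E[u] = 0.12·ln(14600) + 0.24·ln(13100) + 0.36·ln(10200) + 0.28·ln(2300) = 1.1507 + 2.2753 + 3.3229 + 2.1674 = 8.9163
CE = e^8.9163 ≈ 7452.46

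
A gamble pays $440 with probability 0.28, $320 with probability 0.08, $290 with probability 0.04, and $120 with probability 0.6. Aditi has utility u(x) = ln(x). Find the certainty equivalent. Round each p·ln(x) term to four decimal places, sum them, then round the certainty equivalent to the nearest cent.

$193.47

E[u] = 0.28·ln(440) + 0.08·ln(320) + 0.04·ln(290) + 0.6·ln(120) = 1.7043 + 0.4615 + 0.2268 + 2.8725 = 5.2651
CE = e^5.2651 ≈ 193.47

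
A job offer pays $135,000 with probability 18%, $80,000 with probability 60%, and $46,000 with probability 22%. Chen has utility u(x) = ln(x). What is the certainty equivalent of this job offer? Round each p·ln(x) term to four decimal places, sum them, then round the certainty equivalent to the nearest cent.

E[u] = 0.18·ln(135000) + 0.6·ln(80000) + 0.22·ln(46000) = 2.1263 + 6.7739 + 2.3620 = 11.2622
CE = e^11.2622 ≈ 77823.60

$77,823.60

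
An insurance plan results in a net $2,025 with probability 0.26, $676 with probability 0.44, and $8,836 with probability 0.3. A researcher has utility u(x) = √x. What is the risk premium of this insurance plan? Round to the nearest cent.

E[u] = 0.26·√2025 + 0.44·√676 + 0.3·√8836 = 0.26·45 + 0.44·26 + 0.3·94 = 51.34
CE = (51.34)² = 2635.7956
Risk premium = EV − CE = 3474.74 − 2635.7956 = 838.9444

$838.94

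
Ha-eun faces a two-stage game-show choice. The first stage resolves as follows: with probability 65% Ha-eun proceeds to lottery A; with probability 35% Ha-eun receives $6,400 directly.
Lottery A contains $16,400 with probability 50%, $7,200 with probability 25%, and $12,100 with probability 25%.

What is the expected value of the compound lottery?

EV(A) = 0.5 × 16400 + 0.25 × 7200 + 0.25 × 12100 = 8200 + 1800 + 3025 = 13025
Branch B: 6400 (certain)
Overall = 0.65 × 13025 + 0.35 × 6400 = 8466.25 + 2240 = 10706.25

$10,706.25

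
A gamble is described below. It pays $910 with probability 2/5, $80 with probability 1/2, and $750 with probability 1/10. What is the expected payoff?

$479

EV = 2/5 × 910 + 1/2 × 80 + 1/10 × 750 = 364 + 40 + 75 = 479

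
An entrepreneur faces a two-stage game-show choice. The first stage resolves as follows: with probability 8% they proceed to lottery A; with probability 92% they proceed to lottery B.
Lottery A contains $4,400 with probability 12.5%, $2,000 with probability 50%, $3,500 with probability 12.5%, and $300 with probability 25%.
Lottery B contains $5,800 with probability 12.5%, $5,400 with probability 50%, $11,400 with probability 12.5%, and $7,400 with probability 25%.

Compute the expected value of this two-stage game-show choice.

EV(A) = 0.125 × 4400 + 0.5 × 2000 + 0.125 × 3500 + 0.25 × 300 = 550 + 1000 + 437.5 + 75 = 2062.5
EV(B) = 0.125 × 5800 + 0.5 × 5400 + 0.125 × 11400 + 0.25 × 7400 = 725 + 2700 + 1425 + 1850 = 6700
Overall = 0.08 × 2062.5 + 0.92 × 6700 = 165 + 6164 = 6329

$6,329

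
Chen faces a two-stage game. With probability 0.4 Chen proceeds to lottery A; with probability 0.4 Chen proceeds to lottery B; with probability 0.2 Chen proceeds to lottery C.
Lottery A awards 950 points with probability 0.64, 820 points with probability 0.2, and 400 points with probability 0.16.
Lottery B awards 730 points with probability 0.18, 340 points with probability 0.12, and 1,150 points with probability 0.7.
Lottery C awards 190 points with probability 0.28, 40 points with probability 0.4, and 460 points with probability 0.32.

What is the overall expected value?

EV(A) = 0.64 × 950 + 0.2 × 820 + 0.16 × 400 = 608 + 164 + 64 = 836
EV(B) = 0.18 × 730 + 0.12 × 340 + 0.7 × 1150 = 131.4 + 40.8 + 805 = 977.2
EV(C) = 0.28 × 190 + 0.4 × 40 + 0.32 × 460 = 53.2 + 16 + 147.2 = 216.4
Overall = 0.4 × 836 + 0.4 × 977.2 + 0.2 × 216.4 = 334.4 + 390.88 + 43.28 = 768.56

768.56 points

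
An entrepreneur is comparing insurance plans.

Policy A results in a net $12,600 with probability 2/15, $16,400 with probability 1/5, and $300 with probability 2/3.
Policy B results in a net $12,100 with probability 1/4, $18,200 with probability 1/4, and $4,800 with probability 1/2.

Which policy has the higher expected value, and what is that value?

Policy A = 2/15 × 12600 + 1/5 × 16400 + 2/3 × 300 = 1680 + 3280 + 200 = 5160
Policy B = 1/4 × 12100 + 1/4 × 18200 + 1/2 × 4800 = 3025 + 4550 + 2400 = 9975

Policy B ($9,975)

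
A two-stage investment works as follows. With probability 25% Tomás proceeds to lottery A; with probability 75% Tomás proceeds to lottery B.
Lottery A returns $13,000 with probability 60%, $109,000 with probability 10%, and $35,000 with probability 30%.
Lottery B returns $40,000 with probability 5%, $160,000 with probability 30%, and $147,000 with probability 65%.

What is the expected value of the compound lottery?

$116,462.50

EV(A) = 0.6 × 13000 + 0.1 × 109000 + 0.3 × 35000 = 7800 + 10900 + 10500 = 29200
EV(B) = 0.05 × 40000 + 0.3 × 160000 + 0.65 × 147000 = 2000 + 48000 + 95550 = 145550
Overall = 0.25 × 29200 + 0.75 × 145550 = 7300 + 109162.5 = 116462.5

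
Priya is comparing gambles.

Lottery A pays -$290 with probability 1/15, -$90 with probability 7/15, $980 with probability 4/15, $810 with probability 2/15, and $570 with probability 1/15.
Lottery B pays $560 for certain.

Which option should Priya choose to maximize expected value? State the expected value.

Lottery A = 1/15 × (-290) + 7/15 × (-90) + 4/15 × 980 + 2/15 × 810 + 1/15 × 570 = -19.3333 − 42 + 261.3333 + 108 + 38 = 346
Lottery B: 560 (certain)

Lottery B ($560)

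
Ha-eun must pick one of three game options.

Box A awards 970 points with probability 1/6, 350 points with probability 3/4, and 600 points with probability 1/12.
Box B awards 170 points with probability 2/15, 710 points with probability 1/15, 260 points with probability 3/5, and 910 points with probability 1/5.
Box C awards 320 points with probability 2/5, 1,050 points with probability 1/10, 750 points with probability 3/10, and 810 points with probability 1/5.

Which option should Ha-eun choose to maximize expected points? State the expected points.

Box C (620 points)

Box A = 1/6 × 970 + 3/4 × 350 + 1/12 × 600 = 161.6667 + 262.5 + 50 = 474.1667
Box B = 2/15 × 170 + 1/15 × 710 + 3/5 × 260 + 1/5 × 910 = 22.6667 + 47.3333 + 156 + 182 = 408
Box C = 2/5 × 320 + 1/10 × 1050 + 3/10 × 750 + 1/5 × 810 = 128 + 105 + 225 + 162 = 620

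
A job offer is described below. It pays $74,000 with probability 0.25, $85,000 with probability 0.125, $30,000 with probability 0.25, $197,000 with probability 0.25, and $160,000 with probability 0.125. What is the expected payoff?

$105,875

EV = 0.25 × 74000 + 0.125 × 85000 + 0.25 × 30000 + 0.25 × 197000 + 0.125 × 160000 = 18500 + 10625 + 7500 + 49250 + 20000 = 105875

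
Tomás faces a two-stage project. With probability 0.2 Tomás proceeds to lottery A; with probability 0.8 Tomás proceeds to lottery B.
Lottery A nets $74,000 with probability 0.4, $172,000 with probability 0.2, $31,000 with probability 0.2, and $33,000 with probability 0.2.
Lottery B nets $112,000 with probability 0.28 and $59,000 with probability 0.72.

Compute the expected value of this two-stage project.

EV(A) = 0.4 × 74000 + 0.2 × 172000 + 0.2 × 31000 + 0.2 × 33000 = 29600 + 34400 + 6200 + 6600 = 76800
EV(B) = 0.28 × 112000 + 0.72 × 59000 = 31360 + 42480 = 73840
Overall = 0.2 × 76800 + 0.8 × 73840 = 15360 + 59072 = 74432

$74,432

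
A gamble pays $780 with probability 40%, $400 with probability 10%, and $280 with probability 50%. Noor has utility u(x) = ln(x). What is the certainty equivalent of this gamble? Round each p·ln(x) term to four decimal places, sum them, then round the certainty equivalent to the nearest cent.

E[u] = 0.4·ln(780) + 0.1·ln(400) + 0.5·ln(280) = 2.6637 + 0.5991 + 2.8174 = 6.0802
CE = e^6.0802 ≈ 437.12

$437.12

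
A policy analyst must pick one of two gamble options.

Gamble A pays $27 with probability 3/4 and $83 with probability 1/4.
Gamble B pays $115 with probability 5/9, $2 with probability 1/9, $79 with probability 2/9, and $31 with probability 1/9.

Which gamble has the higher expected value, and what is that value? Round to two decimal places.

Gamble A = 3/4 × 27 + 1/4 × 83 = 20.25 + 20.75 = 41
Gamble B = 5/9 × 115 + 1/9 × 2 + 2/9 × 79 + 1/9 × 31 = 63.8889 + 0.2222 + 17.5556 + 3.4444 = 85.1111

Gamble B ($85.11)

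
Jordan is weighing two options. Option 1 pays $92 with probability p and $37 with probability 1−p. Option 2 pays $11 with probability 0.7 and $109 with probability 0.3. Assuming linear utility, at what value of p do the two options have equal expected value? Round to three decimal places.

EV(Option 2) = 0.7 × 11 + 0.3 × 109 = 7.7 + 32.7 = 40.4
p·92 + (1−p)·37 = 40.4
55p + 37 = 40.4
p = (40.4 − 37) / 55

p = 0.062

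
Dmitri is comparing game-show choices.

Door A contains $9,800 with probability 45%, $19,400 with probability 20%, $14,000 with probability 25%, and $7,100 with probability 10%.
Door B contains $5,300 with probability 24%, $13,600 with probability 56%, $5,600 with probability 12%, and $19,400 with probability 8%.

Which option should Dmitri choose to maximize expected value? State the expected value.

Door A = 0.45 × 9800 + 0.2 × 19400 + 0.25 × 14000 + 0.1 × 7100 = 4410 + 3880 + 3500 + 710 = 12500
Door B = 0.24 × 5300 + 0.56 × 13600 + 0.12 × 5600 + 0.08 × 19400 = 1272 + 7616 + 672 + 1552 = 11112

Door A ($12,500)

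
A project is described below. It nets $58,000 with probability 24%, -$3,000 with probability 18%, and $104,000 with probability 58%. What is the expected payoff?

$73,700

EV = 0.24 × 58000 + 0.18 × (-3000) + 0.58 × 104000 = 13920 − 540 + 60320 = 73700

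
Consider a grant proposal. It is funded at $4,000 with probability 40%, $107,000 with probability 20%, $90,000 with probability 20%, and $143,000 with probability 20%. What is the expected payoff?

EV = 0.4 × 4000 + 0.2 × 107000 + 0.2 × 90000 + 0.2 × 143000 = 1600 + 21400 + 18000 + 28600 = 69600

$69,600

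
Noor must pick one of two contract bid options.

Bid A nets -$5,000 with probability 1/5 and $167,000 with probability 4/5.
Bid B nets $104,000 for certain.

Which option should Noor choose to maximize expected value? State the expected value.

Bid A ($132,600)

Bid A = 1/5 × (-5000) + 4/5 × 167000 = -1000 + 133600 = 132600
Bid B: 104000 (certain)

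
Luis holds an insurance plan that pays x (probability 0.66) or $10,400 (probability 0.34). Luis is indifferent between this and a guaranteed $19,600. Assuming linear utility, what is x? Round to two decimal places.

0.66·x + 0.34·10400 = 19600
0.66·x = 19600 − 3536 = 16064
x = 16064 / 0.66 = 24339.3939

x = $24,339.39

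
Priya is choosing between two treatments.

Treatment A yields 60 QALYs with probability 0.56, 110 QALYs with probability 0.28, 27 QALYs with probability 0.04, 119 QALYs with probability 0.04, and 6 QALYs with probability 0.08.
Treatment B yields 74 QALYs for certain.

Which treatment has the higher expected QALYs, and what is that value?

Treatment A = 0.56 × 60 + 0.28 × 110 + 0.04 × 27 + 0.04 × 119 + 0.08 × 6 = 33.6 + 30.8 + 1.08 + 4.76 + 0.48 = 70.72
Treatment B: 74 (certain)

Treatment B (74 QALYs)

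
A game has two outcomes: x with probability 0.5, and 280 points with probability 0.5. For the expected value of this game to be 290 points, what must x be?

x = 300 points

0.5·x + 0.5·280 = 290
0.5·x = 290 − 140 = 150
x = 150 / 0.5 = 300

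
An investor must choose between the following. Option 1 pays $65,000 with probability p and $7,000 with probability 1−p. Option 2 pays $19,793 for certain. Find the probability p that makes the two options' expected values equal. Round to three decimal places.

p·65000 + (1−p)·7000 = 19793
58000p + 7000 = 19793
p = (19793 − 7000) / 58000

p = 0.221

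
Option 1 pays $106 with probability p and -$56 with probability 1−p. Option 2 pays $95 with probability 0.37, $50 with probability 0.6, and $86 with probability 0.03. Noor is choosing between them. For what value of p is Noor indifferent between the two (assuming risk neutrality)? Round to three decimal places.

p = 0.764

EV(Option 2) = 0.37 × 95 + 0.6 × 50 + 0.03 × 86 = 35.15 + 30 + 2.58 = 67.73
p·106 + (1−p)·(-56) = 67.73
162p − 56 = 67.73
p = (67.73 + 56) / 162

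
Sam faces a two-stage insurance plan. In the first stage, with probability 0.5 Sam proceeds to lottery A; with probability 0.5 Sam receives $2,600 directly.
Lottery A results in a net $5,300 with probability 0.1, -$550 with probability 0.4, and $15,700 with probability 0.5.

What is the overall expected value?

EV(A) = 0.1 × 5300 + 0.4 × (-550) + 0.5 × 15700 = 530 − 220 + 7850 = 8160
Branch B: 2600 (certain)
Overall = 0.5 × 8160 + 0.5 × 2600 = 4080 + 1300 = 5380

$5,380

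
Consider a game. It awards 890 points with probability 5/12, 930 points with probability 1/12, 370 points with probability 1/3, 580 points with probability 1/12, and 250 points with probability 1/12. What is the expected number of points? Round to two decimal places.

640.83 points

EV = 5/12 × 890 + 1/12 × 930 + 1/3 × 370 + 1/12 × 580 + 1/12 × 250 = 370.8333 + 77.5 + 123.3333 + 48.3333 + 20.8333 = 640.8333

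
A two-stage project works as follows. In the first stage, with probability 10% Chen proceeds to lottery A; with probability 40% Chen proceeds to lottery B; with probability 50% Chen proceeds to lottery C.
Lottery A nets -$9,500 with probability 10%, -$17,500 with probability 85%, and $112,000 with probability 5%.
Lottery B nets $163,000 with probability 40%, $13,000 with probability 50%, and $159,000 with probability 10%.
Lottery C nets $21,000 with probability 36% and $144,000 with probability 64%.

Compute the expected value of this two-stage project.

EV(A) = 0.1 × (-9500) + 0.85 × (-17500) + 0.05 × 112000 = -950 − 14875 + 5600 = -10225
EV(B) = 0.4 × 163000 + 0.5 × 13000 + 0.1 × 159000 = 65200 + 6500 + 15900 = 87600
EV(C) = 0.36 × 21000 + 0.64 × 144000 = 7560 + 92160 = 99720
Overall = 0.1 × (-10225) + 0.4 × 87600 + 0.5 × 99720 = -1022.5 + 35040 + 49860 = 83877.5

$83,877.50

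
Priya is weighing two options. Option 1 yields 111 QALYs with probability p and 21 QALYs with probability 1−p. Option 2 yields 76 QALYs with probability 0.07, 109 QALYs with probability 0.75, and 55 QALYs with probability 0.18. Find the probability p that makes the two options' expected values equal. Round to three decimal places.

p = 0.844

EV(Option 2) = 0.07 × 76 + 0.75 × 109 + 0.18 × 55 = 5.32 + 81.75 + 9.9 = 96.97
p·111 + (1−p)·21 = 96.97
90p + 21 = 96.97
p = (96.97 − 21) / 90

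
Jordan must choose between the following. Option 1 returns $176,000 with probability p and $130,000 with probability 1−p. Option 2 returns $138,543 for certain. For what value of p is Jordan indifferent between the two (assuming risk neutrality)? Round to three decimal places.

p = 0.186

p·176000 + (1−p)·130000 = 138543
46000p + 130000 = 138543
p = (138543 − 130000) / 46000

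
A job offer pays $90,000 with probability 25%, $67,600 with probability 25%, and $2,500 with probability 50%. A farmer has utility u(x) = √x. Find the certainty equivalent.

E[u] = 0.25·√90000 + 0.25·√67600 + 0.5·√2500 = 0.25·300 + 0.25·260 + 0.5·50 = 165
CE = (165)² = 27225

$27,225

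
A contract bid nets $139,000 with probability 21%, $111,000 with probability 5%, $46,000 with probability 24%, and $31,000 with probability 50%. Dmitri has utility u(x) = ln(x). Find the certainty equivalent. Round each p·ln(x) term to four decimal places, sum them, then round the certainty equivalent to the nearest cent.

E[u] = 0.21·ln(139000) + 0.05·ln(111000) + 0.24·ln(46000) + 0.5·ln(31000) = 2.4869 + 0.5809 + 2.5767 + 5.1709 = 10.8154
CE = e^10.8154 ≈ 49781.56

$49,781.56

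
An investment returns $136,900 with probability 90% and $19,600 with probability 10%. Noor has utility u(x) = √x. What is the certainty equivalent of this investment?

E[u] = 0.9·√136900 + 0.1·√19600 = 0.9·370 + 0.1·140 = 347
CE = (347)² = 120409

$120,409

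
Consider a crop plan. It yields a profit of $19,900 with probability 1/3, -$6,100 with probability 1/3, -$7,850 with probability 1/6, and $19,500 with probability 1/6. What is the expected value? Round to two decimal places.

$6,541.67

EV = 1/3 × 19900 + 1/3 × (-6100) + 1/6 × (-7850) + 1/6 × 19500 = 6633.3333 − 2033.3333 − 1308.3333 + 3250 = 6541.6667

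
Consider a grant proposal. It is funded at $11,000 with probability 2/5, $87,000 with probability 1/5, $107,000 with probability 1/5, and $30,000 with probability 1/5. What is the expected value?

$49,200

EV = 2/5 × 11000 + 1/5 × 87000 + 1/5 × 107000 + 1/5 × 30000 = 4400 + 17400 + 21400 + 6000 = 49200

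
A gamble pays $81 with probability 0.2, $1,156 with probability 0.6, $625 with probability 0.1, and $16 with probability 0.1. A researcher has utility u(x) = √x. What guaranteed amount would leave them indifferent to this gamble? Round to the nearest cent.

$630.01

E[u] = 0.2·√81 + 0.6·√1156 + 0.1·√625 + 0.1·√16 = 0.2·9 + 0.6·34 + 0.1·25 + 0.1·4 = 25.1
CE = (25.1)² = 630.01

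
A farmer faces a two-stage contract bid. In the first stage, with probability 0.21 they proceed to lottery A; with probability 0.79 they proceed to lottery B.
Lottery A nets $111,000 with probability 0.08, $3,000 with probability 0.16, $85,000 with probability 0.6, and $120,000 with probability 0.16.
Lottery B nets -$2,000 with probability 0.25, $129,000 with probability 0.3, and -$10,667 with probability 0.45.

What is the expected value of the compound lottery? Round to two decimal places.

EV(A) = 0.08 × 111000 + 0.16 × 3000 + 0.6 × 85000 + 0.16 × 120000 = 8880 + 480 + 51000 + 19200 = 79560
EV(B) = 0.25 × (-2000) + 0.3 × 129000 + 0.45 × (-10667) = -500 + 38700 − 4800.15 = 33399.85
Overall = 0.21 × 79560 + 0.79 × 33399.85 = 16707.6 + 26385.8815 = 43093.4815

$43,093.48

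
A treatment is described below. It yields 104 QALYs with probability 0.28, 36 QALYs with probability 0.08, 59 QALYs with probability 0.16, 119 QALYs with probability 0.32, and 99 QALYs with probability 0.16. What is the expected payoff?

95.36 QALYs

EV = 0.28 × 104 + 0.08 × 36 + 0.16 × 59 + 0.32 × 119 + 0.16 × 99 = 29.12 + 2.88 + 9.44 + 38.08 + 15.84 = 95.36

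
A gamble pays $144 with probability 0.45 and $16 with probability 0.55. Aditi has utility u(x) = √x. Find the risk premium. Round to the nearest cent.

E[u] = 0.45·√144 + 0.55·√16 = 0.45·12 + 0.55·4 = 7.6
CE = (7.6)² = 57.76
Risk premium = EV − CE = 73.6 − 57.76 = 15.84

$15.84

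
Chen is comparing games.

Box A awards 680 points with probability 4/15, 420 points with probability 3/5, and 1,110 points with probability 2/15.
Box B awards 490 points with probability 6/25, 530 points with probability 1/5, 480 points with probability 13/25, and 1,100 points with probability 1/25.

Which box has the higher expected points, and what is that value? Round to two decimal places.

Box A = 4/15 × 680 + 3/5 × 420 + 2/15 × 1110 = 181.3333 + 252 + 148 = 581.3333
Box B = 6/25 × 490 + 1/5 × 530 + 13/25 × 480 + 1/25 × 1100 = 117.6 + 106 + 249.6 + 44 = 517.2

Box A (581.33 points)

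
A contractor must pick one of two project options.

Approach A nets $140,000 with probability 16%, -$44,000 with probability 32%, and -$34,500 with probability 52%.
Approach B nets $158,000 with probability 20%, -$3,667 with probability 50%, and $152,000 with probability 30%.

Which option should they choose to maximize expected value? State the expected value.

Approach A = 0.16 × 140000 + 0.32 × (-44000) + 0.52 × (-34500) = 22400 − 14080 − 17940 = -9620
Approach B = 0.2 × 158000 + 0.5 × (-3667) + 0.3 × 152000 = 31600 − 1833.5 + 45600 = 75366.5

Approach B ($75,366.50)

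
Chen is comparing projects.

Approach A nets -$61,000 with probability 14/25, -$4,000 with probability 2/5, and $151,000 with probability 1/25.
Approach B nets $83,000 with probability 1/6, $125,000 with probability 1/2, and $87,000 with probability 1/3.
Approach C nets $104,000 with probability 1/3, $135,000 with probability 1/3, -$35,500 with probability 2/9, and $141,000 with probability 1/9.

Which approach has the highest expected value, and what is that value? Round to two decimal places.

Approach B ($105,333.33)

Approach A = 14/25 × (-61000) + 2/5 × (-4000) + 1/25 × 151000 = -34160 − 1600 + 6040 = -29720
Approach B = 1/6 × 83000 + 1/2 × 125000 + 1/3 × 87000 = 13833.3333 + 62500 + 29000 = 105333.3333
Approach C = 1/3 × 104000 + 1/3 × 135000 + 2/9 × (-35500) + 1/9 × 141000 = 34666.6667 + 45000 − 7888.8889 + 15666.6667 = 87444.4444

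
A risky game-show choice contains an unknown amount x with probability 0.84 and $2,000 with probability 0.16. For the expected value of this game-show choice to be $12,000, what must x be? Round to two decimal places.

x = $13,904.76

0.84·x + 0.16·2000 = 12000
0.84·x = 12000 − 320 = 11680
x = 11680 / 0.84 = 13904.7619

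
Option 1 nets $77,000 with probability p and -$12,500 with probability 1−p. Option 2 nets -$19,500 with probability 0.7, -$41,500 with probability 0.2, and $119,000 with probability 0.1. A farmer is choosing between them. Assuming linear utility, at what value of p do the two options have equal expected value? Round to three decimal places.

p = 0.027

EV(Option 2) = 0.7 × (-19500) + 0.2 × (-41500) + 0.1 × 119000 = -13650 − 8300 + 11900 = -10050
p·77000 + (1−p)·(-12500) = -10050
89500p − 12500 = -10050
p = (-10050 + 12500) / 89500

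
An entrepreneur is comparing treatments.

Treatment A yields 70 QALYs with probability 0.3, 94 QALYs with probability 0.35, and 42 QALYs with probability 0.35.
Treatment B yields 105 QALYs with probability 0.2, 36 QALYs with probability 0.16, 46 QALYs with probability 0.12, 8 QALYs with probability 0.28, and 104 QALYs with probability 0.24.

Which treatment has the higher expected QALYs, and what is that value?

Treatment A (68.6 QALYs)

Treatment A = 0.3 × 70 + 0.35 × 94 + 0.35 × 42 = 21 + 32.9 + 14.7 = 68.6
Treatment B = 0.2 × 105 + 0.16 × 36 + 0.12 × 46 + 0.28 × 8 + 0.24 × 104 = 21 + 5.76 + 5.52 + 2.24 + 24.96 = 59.48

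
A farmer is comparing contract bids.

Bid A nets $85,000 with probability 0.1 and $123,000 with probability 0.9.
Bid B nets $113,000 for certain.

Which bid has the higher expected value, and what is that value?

Bid A = 0.1 × 85000 + 0.9 × 123000 = 8500 + 110700 = 119200
Bid B: 113000 (certain)

Bid A ($119,200)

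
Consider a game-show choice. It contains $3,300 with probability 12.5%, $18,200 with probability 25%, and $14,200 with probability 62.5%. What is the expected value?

$13,837.50

EV = 0.125 × 3300 + 0.25 × 18200 + 0.625 × 14200 = 412.5 + 4550 + 8875 = 13837.5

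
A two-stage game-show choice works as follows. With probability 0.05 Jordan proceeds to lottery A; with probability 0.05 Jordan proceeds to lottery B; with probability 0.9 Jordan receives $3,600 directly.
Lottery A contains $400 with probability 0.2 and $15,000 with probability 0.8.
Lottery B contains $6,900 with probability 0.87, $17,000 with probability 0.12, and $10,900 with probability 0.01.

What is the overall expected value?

$4,251.60

EV(A) = 0.2 × 400 + 0.8 × 15000 = 80 + 12000 = 12080
EV(B) = 0.87 × 6900 + 0.12 × 17000 + 0.01 × 10900 = 6003 + 2040 + 109 = 8152
Branch C: 3600 (certain)
Overall = 0.05 × 12080 + 0.05 × 8152 + 0.9 × 3600 = 604 + 407.6 + 3240 = 4251.6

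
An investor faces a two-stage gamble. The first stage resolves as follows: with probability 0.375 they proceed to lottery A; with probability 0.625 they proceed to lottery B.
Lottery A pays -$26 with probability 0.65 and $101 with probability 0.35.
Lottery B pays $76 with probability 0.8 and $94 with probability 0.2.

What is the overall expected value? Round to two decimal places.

EV(A) = 0.65 × (-26) + 0.35 × 101 = -16.9 + 35.35 = 18.45
EV(B) = 0.8 × 76 + 0.2 × 94 = 60.8 + 18.8 = 79.6
Overall = 0.375 × 18.45 + 0.625 × 79.6 = 6.91875 + 49.75 = 56.66875

$56.67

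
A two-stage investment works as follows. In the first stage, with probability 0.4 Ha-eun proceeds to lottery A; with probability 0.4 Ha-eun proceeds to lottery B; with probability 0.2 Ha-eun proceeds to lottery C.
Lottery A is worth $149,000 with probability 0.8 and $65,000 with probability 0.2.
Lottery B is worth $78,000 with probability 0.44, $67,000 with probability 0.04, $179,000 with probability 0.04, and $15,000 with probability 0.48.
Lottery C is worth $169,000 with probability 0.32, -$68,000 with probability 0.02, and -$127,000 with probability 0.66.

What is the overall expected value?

EV(A) = 0.8 × 149000 + 0.2 × 65000 = 119200 + 13000 = 132200
EV(B) = 0.44 × 78000 + 0.04 × 67000 + 0.04 × 179000 + 0.48 × 15000 = 34320 + 2680 + 7160 + 7200 = 51360
EV(C) = 0.32 × 169000 + 0.02 × (-68000) + 0.66 × (-127000) = 54080 − 1360 − 83820 = -31100
Overall = 0.4 × 132200 + 0.4 × 51360 + 0.2 × (-31100) = 52880 + 20544 − 6220 = 67204

$67,204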